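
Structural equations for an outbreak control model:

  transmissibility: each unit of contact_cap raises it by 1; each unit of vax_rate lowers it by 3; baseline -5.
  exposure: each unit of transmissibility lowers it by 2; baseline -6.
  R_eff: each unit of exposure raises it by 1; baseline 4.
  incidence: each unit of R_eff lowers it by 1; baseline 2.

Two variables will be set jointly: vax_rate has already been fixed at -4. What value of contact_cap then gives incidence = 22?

contact_cap = 2

With vax_rate held at -4:
Substituting into the transmissibility equation gives transmissibility = contact_cap + 7.
Substituting into the exposure equation gives exposure = -2*contact_cap - 20.
So R_eff = -2*contact_cap - 16.
incidence becomes 2*contact_cap + 18.
Solve 2*contact_cap + 18 = 22: contact_cap = (22 - 18) / 2 = 2.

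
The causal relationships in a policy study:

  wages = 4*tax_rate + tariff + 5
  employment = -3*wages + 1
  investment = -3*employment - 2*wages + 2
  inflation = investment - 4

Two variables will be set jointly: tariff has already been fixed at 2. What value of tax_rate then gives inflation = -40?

With tariff held at 2:
Substituting into the wages equation gives wages = 4*tax_rate + 7.
Substituting into the employment equation gives employment = -12*tax_rate - 20.
Substituting into the investment equation gives investment = 28*tax_rate + 48.
So inflation = 28*tax_rate + 44.
Solve 28*tax_rate + 44 = -40: tax_rate = (-40 - 44) / 28 = -3.

tax_rate = -3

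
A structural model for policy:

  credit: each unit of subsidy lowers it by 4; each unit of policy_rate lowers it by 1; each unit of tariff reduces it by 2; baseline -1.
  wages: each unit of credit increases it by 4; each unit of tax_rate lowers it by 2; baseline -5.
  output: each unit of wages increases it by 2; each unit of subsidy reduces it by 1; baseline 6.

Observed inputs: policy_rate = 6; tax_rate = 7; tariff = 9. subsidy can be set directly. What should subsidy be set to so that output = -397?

subsidy = 5

Substituting into the credit equation gives credit = -4*subsidy - 25.
wages becomes -16*subsidy - 119.
Substituting into the output equation gives output = -33*subsidy - 232.
Solve -33*subsidy - 232 = -397: subsidy = (-397 + 232) / -33 = 5.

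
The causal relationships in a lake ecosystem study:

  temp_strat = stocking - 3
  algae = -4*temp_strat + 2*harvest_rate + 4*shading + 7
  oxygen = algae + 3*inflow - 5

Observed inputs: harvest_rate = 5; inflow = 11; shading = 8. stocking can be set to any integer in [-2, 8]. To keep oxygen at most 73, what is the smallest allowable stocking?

Substituting into the algae equation gives algae = -4*stocking + 61.
Substituting into the oxygen equation gives oxygen = -4*stocking + 89.
Require -4*stocking + 89 ≤ 73, so stocking ≥ 4.
The smallest integer in [-2, 8] satisfying this is 4.

stocking = 4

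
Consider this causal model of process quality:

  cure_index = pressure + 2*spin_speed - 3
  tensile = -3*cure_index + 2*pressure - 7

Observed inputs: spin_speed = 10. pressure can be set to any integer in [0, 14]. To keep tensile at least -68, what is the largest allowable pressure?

Substituting into the cure_index equation gives cure_index = pressure + 17.
This gives tensile = -pressure - 58.
Require -pressure - 58 ≥ -68, so pressure ≤ 10.
The largest integer in [0, 14] satisfying this is 10.

pressure = 10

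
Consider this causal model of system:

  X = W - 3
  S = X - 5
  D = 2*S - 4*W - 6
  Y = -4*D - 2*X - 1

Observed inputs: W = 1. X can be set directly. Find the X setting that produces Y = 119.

Intervening on X fixes its value directly, overriding its dependence on W.
Substituting into the D equation gives D = 2*X - 20.
So Y = -10*X + 79.
Solve -10*X + 79 = 119: X = (119 - 79) / -10 = -4.

X = -4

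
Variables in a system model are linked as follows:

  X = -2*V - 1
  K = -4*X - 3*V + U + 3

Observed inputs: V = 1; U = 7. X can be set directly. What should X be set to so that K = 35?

X = -7

Intervening on X fixes its value directly, overriding its dependence on V.
Substituting into the K equation gives K = -4*X + 7.
Solve -4*X + 7 = 35: X = (35 - 7) / -4 = -7.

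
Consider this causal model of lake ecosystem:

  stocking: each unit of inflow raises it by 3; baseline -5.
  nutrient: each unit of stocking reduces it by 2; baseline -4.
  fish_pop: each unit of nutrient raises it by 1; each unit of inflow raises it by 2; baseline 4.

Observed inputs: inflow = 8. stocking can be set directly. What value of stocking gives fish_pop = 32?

Intervening on stocking fixes its value directly, overriding its dependence on inflow.
Substituting into the fish_pop equation gives fish_pop = -2*stocking + 16.
Solve -2*stocking + 16 = 32: stocking = (32 - 16) / -2 = -8.

stocking = -8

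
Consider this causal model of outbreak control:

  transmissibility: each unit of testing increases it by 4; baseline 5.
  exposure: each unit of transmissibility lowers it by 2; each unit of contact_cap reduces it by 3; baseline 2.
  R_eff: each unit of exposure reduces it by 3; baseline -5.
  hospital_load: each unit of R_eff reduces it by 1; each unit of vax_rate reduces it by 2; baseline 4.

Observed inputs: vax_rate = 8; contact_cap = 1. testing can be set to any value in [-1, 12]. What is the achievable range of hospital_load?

Substituting into the exposure equation gives exposure = -8*testing - 11.
Substituting into the R_eff equation gives R_eff = 24*testing + 28.
This gives hospital_load = -24*testing - 40.
Linear in testing, so extremes are at the endpoints: testing = -1 gives hospital_load = -16; testing = 12 gives hospital_load = -328.

-328 to -16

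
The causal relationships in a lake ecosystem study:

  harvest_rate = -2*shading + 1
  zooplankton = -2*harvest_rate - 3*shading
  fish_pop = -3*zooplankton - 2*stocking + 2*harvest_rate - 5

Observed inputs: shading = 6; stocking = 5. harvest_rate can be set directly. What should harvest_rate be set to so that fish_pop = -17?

Intervening on harvest_rate fixes its value directly, overriding its dependence on shading.
Substituting into the zooplankton equation gives zooplankton = -2*harvest_rate - 18.
Substituting into the fish_pop equation gives fish_pop = 8*harvest_rate + 39.
Solve 8*harvest_rate + 39 = -17: harvest_rate = (-17 - 39) / 8 = -7.

harvest_rate = -7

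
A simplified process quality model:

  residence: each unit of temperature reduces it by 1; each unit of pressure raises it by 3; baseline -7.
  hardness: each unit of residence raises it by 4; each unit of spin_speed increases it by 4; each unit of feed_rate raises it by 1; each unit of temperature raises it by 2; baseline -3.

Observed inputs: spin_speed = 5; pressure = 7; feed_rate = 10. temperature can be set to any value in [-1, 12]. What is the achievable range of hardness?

Substituting into the residence equation gives residence = -temperature + 14.
So hardness = -2*temperature + 83.
Linear in temperature, so extremes are at the endpoints: temperature = -1 gives hardness = 85; temperature = 12 gives hardness = 59.

59 to 85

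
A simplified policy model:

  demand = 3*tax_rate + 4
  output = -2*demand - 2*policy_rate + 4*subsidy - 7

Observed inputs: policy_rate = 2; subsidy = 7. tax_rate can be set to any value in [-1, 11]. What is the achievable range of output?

Substituting into the output equation gives output = -6*tax_rate + 9.
Linear in tax_rate, so extremes are at the endpoints: tax_rate = -1 gives output = 15; tax_rate = 11 gives output = -57.

-57 to 15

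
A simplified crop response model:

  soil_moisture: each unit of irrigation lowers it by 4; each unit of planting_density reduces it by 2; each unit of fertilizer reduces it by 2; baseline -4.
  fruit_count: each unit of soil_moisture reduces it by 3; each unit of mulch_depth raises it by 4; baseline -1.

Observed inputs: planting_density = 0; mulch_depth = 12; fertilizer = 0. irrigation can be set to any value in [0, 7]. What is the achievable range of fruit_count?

59 to 143

Substituting into the soil_moisture equation gives soil_moisture = -4*irrigation - 4.
Substituting into the fruit_count equation gives fruit_count = 12*irrigation + 59.
Linear in irrigation, so extremes are at the endpoints: irrigation = 0 gives fruit_count = 59; irrigation = 7 gives fruit_count = 143.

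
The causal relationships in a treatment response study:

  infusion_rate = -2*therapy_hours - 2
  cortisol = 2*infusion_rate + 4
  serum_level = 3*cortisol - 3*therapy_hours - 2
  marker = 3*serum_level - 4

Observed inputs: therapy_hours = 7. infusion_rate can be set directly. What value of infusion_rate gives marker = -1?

Intervening on infusion_rate fixes its value directly, overriding its dependence on therapy_hours.
Substituting into the serum_level equation gives serum_level = 6*infusion_rate - 11.
Substituting into the marker equation gives marker = 18*infusion_rate - 37.
Solve 18*infusion_rate - 37 = -1: infusion_rate = (-1 + 37) / 18 = 2.

infusion_rate = 2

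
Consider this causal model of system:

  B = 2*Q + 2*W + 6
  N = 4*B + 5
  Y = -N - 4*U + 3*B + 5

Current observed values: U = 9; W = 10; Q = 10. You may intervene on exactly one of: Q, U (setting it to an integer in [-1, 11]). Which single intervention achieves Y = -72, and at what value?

set Q = 5

Intervening on Q: with other inputs at their observed values, Y = -2*Q - 62. Solving for -72 gives Q = 5, within [-1, 11].
Intervening on U: Y = -4*U - 46. Reaching -72 requires U = 13/2, not an integer.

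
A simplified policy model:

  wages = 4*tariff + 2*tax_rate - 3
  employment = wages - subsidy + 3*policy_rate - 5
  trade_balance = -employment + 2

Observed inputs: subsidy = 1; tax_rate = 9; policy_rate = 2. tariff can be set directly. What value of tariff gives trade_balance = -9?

tariff = -1

Substituting into the wages equation gives wages = 4*tariff + 15.
Substituting into the employment equation gives employment = 4*tariff + 15.
This gives trade_balance = -4*tariff - 13.
Solve -4*tariff - 13 = -9: tariff = (-9 + 13) / -4 = -1.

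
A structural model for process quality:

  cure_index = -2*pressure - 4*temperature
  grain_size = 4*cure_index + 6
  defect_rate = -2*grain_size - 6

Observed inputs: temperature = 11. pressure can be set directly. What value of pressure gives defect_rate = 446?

Substituting into the cure_index equation gives cure_index = -2*pressure - 44.
grain_size becomes -8*pressure - 170.
Substituting into the defect_rate equation gives defect_rate = 16*pressure + 334.
Solve 16*pressure + 334 = 446: pressure = (446 - 334) / 16 = 7.

pressure = 7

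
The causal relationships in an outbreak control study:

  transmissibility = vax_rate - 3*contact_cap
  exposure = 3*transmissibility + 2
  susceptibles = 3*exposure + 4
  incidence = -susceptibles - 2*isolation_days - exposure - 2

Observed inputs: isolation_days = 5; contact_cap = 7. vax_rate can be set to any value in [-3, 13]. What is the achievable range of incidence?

72 to 264

Substituting into the transmissibility equation gives transmissibility = vax_rate - 21.
This gives exposure = 3*vax_rate - 61.
susceptibles becomes 9*vax_rate - 179.
So incidence = -12*vax_rate + 228.
Linear in vax_rate, so extremes are at the endpoints: vax_rate = -3 gives incidence = 264; vax_rate = 13 gives incidence = 72.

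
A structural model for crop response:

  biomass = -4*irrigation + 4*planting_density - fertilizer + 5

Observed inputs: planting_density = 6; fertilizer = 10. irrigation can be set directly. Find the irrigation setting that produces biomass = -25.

Substituting into the biomass equation gives biomass = -4*irrigation + 19.
Solve -4*irrigation + 19 = -25: irrigation = (-25 - 19) / -4 = 11.

irrigation = 11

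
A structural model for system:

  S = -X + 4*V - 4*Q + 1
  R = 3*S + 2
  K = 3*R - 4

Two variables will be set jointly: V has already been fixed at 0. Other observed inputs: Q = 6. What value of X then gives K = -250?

X = 5

With V held at 0:
Substituting into the S equation gives S = -X - 23.
So R = -3*X - 67.
K becomes -9*X - 205.
Solve -9*X - 205 = -250: X = (-250 + 205) / -9 = 5.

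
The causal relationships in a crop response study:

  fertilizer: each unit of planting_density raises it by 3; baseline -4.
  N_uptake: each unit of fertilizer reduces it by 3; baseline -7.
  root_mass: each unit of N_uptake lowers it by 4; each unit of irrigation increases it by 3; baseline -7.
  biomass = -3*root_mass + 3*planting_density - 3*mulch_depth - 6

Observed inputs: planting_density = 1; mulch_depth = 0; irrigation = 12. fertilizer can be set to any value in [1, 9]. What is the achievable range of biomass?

Intervening on fertilizer fixes its value directly, overriding its dependence on planting_density.
Substituting into the root_mass equation gives root_mass = 12*fertilizer + 57.
Substituting into the biomass equation gives biomass = -36*fertilizer - 174.
Linear in fertilizer, so extremes are at the endpoints: fertilizer = 1 gives biomass = -210; fertilizer = 9 gives biomass = -498.

-498 to -210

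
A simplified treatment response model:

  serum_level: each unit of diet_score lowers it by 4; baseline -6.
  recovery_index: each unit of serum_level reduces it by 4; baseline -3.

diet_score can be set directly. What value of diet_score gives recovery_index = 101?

Substituting into the recovery_index equation gives recovery_index = 16*diet_score + 21.
Solve 16*diet_score + 21 = 101: diet_score = (101 - 21) / 16 = 5.

diet_score = 5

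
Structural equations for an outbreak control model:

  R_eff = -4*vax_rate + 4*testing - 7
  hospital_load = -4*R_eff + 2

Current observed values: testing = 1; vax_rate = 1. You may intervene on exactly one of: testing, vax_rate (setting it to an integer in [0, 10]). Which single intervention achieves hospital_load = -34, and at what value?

Intervening on testing: with other inputs at their observed values, hospital_load = -16*testing + 46. Solving for -34 gives testing = 5, within [0, 10].
Intervening on vax_rate: hospital_load = 16*vax_rate + 14. Reaching -34 requires vax_rate = -3, outside [0, 10].

set testing = 5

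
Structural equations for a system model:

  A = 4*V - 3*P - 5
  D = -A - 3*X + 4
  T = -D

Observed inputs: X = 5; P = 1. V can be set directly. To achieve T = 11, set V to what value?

Substituting into the A equation gives A = 4*V - 8.
Substituting into the D equation gives D = -4*V - 3.
Substituting into the T equation gives T = 4*V + 3.
Solve 4*V + 3 = 11: V = (11 - 3) / 4 = 2.

V = 2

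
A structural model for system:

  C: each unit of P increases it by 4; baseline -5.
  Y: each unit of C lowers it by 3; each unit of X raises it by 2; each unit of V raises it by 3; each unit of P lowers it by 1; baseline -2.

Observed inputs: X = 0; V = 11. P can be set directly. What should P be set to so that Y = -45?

Substituting into the Y equation gives Y = -13*P + 46.
Solve -13*P + 46 = -45: P = (-45 - 46) / -13 = 7.

P = 7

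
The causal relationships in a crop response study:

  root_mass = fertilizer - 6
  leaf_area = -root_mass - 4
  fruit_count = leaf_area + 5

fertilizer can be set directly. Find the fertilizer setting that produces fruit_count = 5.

fertilizer = 2

Substituting into the leaf_area equation gives leaf_area = -fertilizer + 2.
Substituting into the fruit_count equation gives fruit_count = -fertilizer + 7.
Solve -fertilizer + 7 = 5: fertilizer = (5 - 7) / -1 = 2.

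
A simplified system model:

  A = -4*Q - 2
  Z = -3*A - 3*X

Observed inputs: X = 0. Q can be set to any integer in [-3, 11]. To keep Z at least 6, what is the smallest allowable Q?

Q = 0

Substituting into the Z equation gives Z = 12*Q + 6.
Require 12*Q + 6 ≥ 6, so Q ≥ 0.
The smallest integer in [-3, 11] satisfying this is 0.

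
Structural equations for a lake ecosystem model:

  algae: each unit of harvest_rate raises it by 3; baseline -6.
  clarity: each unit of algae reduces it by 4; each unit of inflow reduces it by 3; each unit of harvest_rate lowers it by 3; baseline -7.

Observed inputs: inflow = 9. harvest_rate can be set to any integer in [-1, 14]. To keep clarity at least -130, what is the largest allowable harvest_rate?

Substituting into the clarity equation gives clarity = -15*harvest_rate - 10.
Require -15*harvest_rate - 10 ≥ -130, so harvest_rate ≤ 8.
The largest integer in [-1, 14] satisfying this is 8.

harvest_rate = 8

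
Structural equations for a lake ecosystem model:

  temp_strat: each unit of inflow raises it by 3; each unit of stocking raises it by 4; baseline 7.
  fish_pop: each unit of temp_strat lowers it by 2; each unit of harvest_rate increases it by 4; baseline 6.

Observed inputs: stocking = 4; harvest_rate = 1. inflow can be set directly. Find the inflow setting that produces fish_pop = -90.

Substituting into the temp_strat equation gives temp_strat = 3*inflow + 23.
Substituting into the fish_pop equation gives fish_pop = -6*inflow - 36.
Solve -6*inflow - 36 = -90: inflow = (-90 + 36) / -6 = 9.

inflow = 9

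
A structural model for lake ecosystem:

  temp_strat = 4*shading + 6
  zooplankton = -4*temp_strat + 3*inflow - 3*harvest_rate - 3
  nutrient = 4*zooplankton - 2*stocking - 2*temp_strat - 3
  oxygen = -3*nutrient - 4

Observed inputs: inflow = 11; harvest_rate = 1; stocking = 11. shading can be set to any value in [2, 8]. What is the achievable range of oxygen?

503 to 1799

Substituting into the zooplankton equation gives zooplankton = -16*shading + 3.
Substituting into the nutrient equation gives nutrient = -72*shading - 25.
This gives oxygen = 216*shading + 71.
Linear in shading, so extremes are at the endpoints: shading = 2 gives oxygen = 503; shading = 8 gives oxygen = 1799.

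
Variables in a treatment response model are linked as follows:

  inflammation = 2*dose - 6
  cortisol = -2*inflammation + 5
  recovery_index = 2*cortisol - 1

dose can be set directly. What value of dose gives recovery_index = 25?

dose = 1

Substituting into the cortisol equation gives cortisol = -4*dose + 17.
Substituting into the recovery_index equation gives recovery_index = -8*dose + 33.
Solve -8*dose + 33 = 25: dose = (25 - 33) / -8 = 1.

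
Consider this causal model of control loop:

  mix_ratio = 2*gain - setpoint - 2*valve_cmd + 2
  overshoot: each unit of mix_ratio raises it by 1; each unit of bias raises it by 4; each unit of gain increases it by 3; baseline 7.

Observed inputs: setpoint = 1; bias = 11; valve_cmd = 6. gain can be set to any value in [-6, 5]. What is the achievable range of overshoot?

Substituting into the mix_ratio equation gives mix_ratio = 2*gain - 11.
So overshoot = 5*gain + 40.
Linear in gain, so extremes are at the endpoints: gain = -6 gives overshoot = 10; gain = 5 gives overshoot = 65.

10 to 65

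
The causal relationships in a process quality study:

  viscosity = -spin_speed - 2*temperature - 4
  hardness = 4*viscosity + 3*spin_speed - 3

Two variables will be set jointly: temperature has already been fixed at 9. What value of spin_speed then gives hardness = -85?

spin_speed = -6

With temperature held at 9:
Substituting into the viscosity equation gives viscosity = -spin_speed - 22.
This gives hardness = -spin_speed - 91.
Solve -spin_speed - 91 = -85: spin_speed = (-85 + 91) / -1 = -6.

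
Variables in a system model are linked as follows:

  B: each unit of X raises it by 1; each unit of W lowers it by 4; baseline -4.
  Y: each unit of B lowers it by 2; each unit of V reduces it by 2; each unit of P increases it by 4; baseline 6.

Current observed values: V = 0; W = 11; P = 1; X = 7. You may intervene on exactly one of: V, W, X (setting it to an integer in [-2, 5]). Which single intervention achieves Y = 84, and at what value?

Intervening on V: with other inputs at their observed values, Y = -2*V + 92. Solving for 84 gives V = 4, within [-2, 5].
Intervening on W: Y = 8*W + 4. Reaching 84 requires W = 10, outside [-2, 5].
Intervening on X: Y = -2*X + 106. Reaching 84 requires X = 11, outside [-2, 5].

set V = 4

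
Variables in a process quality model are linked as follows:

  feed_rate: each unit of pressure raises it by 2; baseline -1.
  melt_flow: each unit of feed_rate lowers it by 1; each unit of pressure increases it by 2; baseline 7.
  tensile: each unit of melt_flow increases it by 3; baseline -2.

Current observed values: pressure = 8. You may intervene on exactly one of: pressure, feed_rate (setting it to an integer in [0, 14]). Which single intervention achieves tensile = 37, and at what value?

set feed_rate = 10

Intervening on pressure: the paths from pressure to tensile cancel (net effect zero), leaving tensile = 22; 37 is unreachable this way.
Intervening on feed_rate: with other inputs at their observed values, tensile = -3*feed_rate + 67. Solving for 37 gives feed_rate = 10, within [0, 14].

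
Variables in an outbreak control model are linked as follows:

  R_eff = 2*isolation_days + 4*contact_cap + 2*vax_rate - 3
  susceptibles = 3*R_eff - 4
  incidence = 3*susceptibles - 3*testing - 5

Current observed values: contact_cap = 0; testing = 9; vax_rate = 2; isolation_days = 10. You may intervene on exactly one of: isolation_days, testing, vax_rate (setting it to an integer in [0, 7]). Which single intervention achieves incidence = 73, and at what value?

set isolation_days = 6

Intervening on isolation_days: with other inputs at their observed values, incidence = 18*isolation_days - 35. Solving for 73 gives isolation_days = 6, within [0, 7].
Intervening on testing: incidence = -3*testing + 172. Reaching 73 requires testing = 33, outside [0, 7].
Intervening on vax_rate: incidence = 18*vax_rate + 109. Reaching 73 requires vax_rate = -2, outside [0, 7].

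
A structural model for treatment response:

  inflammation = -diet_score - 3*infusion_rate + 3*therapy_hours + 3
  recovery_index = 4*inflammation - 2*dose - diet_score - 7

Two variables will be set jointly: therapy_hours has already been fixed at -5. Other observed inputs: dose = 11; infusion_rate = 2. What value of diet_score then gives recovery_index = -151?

With therapy_hours held at -5:
Substituting into the inflammation equation gives inflammation = -diet_score - 18.
So recovery_index = -5*diet_score - 101.
Solve -5*diet_score - 101 = -151: diet_score = (-151 + 101) / -5 = 10.

diet_score = 10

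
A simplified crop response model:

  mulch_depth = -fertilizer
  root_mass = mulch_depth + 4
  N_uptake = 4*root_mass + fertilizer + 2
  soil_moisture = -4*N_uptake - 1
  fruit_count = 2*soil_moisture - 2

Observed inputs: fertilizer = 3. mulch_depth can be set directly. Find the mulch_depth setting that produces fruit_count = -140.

Intervening on mulch_depth fixes its value directly, overriding its dependence on fertilizer.
Substituting into the N_uptake equation gives N_uptake = 4*mulch_depth + 21.
Substituting into the soil_moisture equation gives soil_moisture = -16*mulch_depth - 85.
Substituting into the fruit_count equation gives fruit_count = -32*mulch_depth - 172.
Solve -32*mulch_depth - 172 = -140: mulch_depth = (-140 + 172) / -32 = -1.

mulch_depth = -1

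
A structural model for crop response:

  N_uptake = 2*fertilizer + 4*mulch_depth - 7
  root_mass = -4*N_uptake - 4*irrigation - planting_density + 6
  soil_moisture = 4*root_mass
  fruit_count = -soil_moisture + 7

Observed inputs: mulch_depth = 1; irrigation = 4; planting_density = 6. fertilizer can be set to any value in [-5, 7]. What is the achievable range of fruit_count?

Substituting into the N_uptake equation gives N_uptake = 2*fertilizer - 3.
root_mass becomes -8*fertilizer - 4.
Substituting into the soil_moisture equation gives soil_moisture = -32*fertilizer - 16.
This gives fruit_count = 32*fertilizer + 23.
Linear in fertilizer, so extremes are at the endpoints: fertilizer = -5 gives fruit_count = -137; fertilizer = 7 gives fruit_count = 247.

-137 to 247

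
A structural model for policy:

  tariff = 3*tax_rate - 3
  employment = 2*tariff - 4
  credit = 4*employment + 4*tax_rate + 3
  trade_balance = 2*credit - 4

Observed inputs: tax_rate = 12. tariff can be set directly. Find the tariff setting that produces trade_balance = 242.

Intervening on tariff fixes its value directly, overriding its dependence on tax_rate.
Substituting into the credit equation gives credit = 8*tariff + 35.
Substituting into the trade_balance equation gives trade_balance = 16*tariff + 66.
Solve 16*tariff + 66 = 242: tariff = (242 - 66) / 16 = 11.

tariff = 11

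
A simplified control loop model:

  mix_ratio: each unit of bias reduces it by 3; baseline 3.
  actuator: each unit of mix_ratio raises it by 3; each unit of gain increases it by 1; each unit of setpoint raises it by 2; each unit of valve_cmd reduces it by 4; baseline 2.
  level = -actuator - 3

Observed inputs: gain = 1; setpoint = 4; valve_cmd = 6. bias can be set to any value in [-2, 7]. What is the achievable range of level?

Substituting into the actuator equation gives actuator = -9*bias - 4.
This gives level = 9*bias + 1.
Linear in bias, so extremes are at the endpoints: bias = -2 gives level = -17; bias = 7 gives level = 64.

-17 to 64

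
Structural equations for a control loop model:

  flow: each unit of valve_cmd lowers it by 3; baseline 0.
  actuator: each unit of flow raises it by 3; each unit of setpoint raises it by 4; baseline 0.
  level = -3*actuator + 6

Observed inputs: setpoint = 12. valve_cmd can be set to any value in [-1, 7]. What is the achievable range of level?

Substituting into the actuator equation gives actuator = -9*valve_cmd + 48.
Substituting into the level equation gives level = 27*valve_cmd - 138.
Linear in valve_cmd, so extremes are at the endpoints: valve_cmd = -1 gives level = -165; valve_cmd = 7 gives level = 51.

-165 to 51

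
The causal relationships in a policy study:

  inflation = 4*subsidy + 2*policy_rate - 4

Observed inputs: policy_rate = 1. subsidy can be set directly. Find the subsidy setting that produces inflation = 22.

Substituting into the inflation equation gives inflation = 4*subsidy - 2.
Solve 4*subsidy - 2 = 22: subsidy = (22 + 2) / 4 = 6.

subsidy = 6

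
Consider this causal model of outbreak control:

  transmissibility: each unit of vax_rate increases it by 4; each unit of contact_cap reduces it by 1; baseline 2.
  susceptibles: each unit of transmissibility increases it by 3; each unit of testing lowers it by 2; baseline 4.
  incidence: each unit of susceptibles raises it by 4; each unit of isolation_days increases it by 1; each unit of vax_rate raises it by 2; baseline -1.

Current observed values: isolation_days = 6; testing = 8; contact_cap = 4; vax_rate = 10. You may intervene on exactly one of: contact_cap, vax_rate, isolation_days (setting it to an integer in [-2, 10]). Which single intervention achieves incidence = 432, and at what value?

Intervening on contact_cap: incidence = -12*contact_cap + 481. Reaching 432 requires contact_cap = 49/12, not an integer.
Intervening on vax_rate: incidence = 50*vax_rate - 67. Reaching 432 requires vax_rate = 499/50, not an integer.
Intervening on isolation_days: with other inputs at their observed values, incidence = isolation_days + 427. Solving for 432 gives isolation_days = 5, within [-2, 10].

set isolation_days = 5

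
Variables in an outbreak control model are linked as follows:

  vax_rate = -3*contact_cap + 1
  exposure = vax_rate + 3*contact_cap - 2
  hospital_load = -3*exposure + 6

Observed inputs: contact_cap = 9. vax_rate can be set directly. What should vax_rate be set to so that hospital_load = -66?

Intervening on vax_rate fixes its value directly, overriding its dependence on contact_cap.
Substituting into the exposure equation gives exposure = vax_rate + 25.
So hospital_load = -3*vax_rate - 69.
Solve -3*vax_rate - 69 = -66: vax_rate = (-66 + 69) / -3 = -1.

vax_rate = -1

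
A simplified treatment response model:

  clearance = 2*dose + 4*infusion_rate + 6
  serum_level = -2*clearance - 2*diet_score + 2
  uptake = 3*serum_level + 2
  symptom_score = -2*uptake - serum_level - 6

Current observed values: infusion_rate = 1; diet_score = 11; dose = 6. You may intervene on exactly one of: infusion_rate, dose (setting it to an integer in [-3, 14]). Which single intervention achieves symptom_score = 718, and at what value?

set infusion_rate = 6

Intervening on infusion_rate: with other inputs at their observed values, symptom_score = 56*infusion_rate + 382. Solving for 718 gives infusion_rate = 6, within [-3, 14].
Intervening on dose: symptom_score = 28*dose + 270. Reaching 718 requires dose = 16, outside [-3, 14].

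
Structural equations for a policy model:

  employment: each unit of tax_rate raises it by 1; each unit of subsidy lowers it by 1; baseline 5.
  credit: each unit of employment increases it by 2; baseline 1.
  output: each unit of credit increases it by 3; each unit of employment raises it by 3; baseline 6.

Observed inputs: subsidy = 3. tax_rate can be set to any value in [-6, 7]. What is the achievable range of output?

Substituting into the employment equation gives employment = tax_rate + 2.
Substituting into the credit equation gives credit = 2*tax_rate + 5.
output becomes 9*tax_rate + 27.
Linear in tax_rate, so extremes are at the endpoints: tax_rate = -6 gives output = -27; tax_rate = 7 gives output = 90.

-27 to 90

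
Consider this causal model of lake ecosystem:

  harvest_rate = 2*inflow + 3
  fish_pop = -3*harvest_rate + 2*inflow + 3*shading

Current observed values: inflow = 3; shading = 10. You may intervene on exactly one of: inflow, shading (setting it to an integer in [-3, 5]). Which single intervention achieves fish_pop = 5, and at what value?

set inflow = 4

Intervening on inflow: with other inputs at their observed values, fish_pop = -4*inflow + 21. Solving for 5 gives inflow = 4, within [-3, 5].
Intervening on shading: fish_pop = 3*shading - 21. Reaching 5 requires shading = 26/3, not an integer.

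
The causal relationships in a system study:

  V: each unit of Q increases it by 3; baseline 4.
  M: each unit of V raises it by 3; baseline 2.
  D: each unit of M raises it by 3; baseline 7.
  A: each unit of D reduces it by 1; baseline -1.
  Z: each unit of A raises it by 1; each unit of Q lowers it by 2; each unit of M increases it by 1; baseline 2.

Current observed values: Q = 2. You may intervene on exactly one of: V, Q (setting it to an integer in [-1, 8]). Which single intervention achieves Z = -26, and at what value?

Intervening on V: with other inputs at their observed values, Z = -6*V - 14. Solving for -26 gives V = 2, within [-1, 8].
Intervening on Q: Z = -20*Q - 34. Reaching -26 requires Q = -2/5, not an integer.

set V = 2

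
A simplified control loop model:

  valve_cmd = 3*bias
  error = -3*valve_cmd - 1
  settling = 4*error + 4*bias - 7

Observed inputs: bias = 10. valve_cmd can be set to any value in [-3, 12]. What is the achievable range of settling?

-115 to 65

Intervening on valve_cmd fixes its value directly, overriding its dependence on bias.
Substituting into the settling equation gives settling = -12*valve_cmd + 29.
Linear in valve_cmd, so extremes are at the endpoints: valve_cmd = -3 gives settling = 65; valve_cmd = 12 gives settling = -115.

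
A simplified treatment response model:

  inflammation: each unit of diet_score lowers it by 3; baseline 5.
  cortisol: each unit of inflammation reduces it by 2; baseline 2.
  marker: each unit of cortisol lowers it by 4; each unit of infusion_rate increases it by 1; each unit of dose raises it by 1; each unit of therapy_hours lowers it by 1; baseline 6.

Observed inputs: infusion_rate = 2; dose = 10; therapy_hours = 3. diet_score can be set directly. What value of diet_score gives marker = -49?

Substituting into the cortisol equation gives cortisol = 6*diet_score - 8.
marker becomes -24*diet_score + 47.
Solve -24*diet_score + 47 = -49: diet_score = (-49 - 47) / -24 = 4.

diet_score = 4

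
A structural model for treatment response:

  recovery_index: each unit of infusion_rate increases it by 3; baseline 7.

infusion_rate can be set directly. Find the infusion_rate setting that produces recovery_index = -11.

Solve 3*infusion_rate + 7 = -11: infusion_rate = (-11 - 7) / 3 = -6.

infusion_rate = -6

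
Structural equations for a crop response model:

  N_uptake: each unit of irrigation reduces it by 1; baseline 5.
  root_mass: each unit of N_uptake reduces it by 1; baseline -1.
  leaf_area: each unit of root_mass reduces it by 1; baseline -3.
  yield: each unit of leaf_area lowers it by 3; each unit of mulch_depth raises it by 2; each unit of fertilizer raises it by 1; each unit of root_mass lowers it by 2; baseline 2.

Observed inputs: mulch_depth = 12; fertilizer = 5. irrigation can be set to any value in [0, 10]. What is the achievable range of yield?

Substituting into the root_mass equation gives root_mass = irrigation - 6.
So leaf_area = -irrigation + 3.
Substituting into the yield equation gives yield = irrigation + 34.
Linear in irrigation, so extremes are at the endpoints: irrigation = 0 gives yield = 34; irrigation = 10 gives yield = 44.

34 to 44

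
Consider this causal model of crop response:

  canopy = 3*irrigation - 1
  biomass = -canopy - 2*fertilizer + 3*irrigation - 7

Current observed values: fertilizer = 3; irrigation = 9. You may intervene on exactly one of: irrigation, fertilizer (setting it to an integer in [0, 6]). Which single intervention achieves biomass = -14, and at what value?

set fertilizer = 4

Intervening on irrigation: the paths from irrigation to biomass cancel (net effect zero), leaving biomass = -12; -14 is unreachable this way.
Intervening on fertilizer: with other inputs at their observed values, biomass = -2*fertilizer - 6. Solving for -14 gives fertilizer = 4, within [0, 6].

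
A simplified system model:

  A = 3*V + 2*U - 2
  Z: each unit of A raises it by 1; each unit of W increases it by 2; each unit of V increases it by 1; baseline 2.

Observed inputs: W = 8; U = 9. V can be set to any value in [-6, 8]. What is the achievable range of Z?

Substituting into the A equation gives A = 3*V + 16.
Substituting into the Z equation gives Z = 4*V + 34.
Linear in V, so extremes are at the endpoints: V = -6 gives Z = 10; V = 8 gives Z = 66.

10 to 66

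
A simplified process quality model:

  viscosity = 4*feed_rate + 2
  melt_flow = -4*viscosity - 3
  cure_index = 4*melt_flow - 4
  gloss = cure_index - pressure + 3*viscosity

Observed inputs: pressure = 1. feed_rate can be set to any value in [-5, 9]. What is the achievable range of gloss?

-511 to 217

Substituting into the melt_flow equation gives melt_flow = -16*feed_rate - 11.
cure_index becomes -64*feed_rate - 48.
Substituting into the gloss equation gives gloss = -52*feed_rate - 43.
Linear in feed_rate, so extremes are at the endpoints: feed_rate = -5 gives gloss = 217; feed_rate = 9 gives gloss = -511.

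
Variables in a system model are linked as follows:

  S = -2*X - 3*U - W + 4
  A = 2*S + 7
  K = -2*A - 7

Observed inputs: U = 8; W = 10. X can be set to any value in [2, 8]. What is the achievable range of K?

Substituting into the S equation gives S = -2*X - 30.
Substituting into the A equation gives A = -4*X - 53.
Substituting into the K equation gives K = 8*X + 99.
Linear in X, so extremes are at the endpoints: X = 2 gives K = 115; X = 8 gives K = 163.

115 to 163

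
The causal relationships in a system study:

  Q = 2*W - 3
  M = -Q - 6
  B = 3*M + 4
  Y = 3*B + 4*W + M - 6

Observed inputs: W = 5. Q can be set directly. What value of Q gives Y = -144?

Intervening on Q fixes its value directly, overriding its dependence on W.
Substituting into the B equation gives B = -3*Q - 14.
Substituting into the Y equation gives Y = -10*Q - 34.
Solve -10*Q - 34 = -144: Q = (-144 + 34) / -10 = 11.

Q = 11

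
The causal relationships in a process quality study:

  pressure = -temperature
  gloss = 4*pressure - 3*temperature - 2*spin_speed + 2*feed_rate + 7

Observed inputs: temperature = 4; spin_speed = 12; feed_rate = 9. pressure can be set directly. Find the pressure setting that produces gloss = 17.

Intervening on pressure fixes its value directly, overriding its dependence on temperature.
Substituting into the gloss equation gives gloss = 4*pressure - 11.
Solve 4*pressure - 11 = 17: pressure = (17 + 11) / 4 = 7.

pressure = 7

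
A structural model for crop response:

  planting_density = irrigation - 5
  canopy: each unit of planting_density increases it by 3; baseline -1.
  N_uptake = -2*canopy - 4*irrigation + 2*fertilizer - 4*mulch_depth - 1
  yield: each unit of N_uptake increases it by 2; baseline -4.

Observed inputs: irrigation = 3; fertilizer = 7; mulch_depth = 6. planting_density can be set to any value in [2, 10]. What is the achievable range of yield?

Intervening on planting_density fixes its value directly, overriding its dependence on irrigation.
Substituting into the N_uptake equation gives N_uptake = -6*planting_density - 21.
yield becomes -12*planting_density - 46.
Linear in planting_density, so extremes are at the endpoints: planting_density = 2 gives yield = -70; planting_density = 10 gives yield = -166.

-166 to -70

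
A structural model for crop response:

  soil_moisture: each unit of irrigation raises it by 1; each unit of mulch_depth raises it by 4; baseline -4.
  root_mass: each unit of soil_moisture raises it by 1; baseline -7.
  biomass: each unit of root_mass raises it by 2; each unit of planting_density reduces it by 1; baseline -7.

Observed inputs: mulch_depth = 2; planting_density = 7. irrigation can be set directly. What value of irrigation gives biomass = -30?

Substituting into the soil_moisture equation gives soil_moisture = irrigation + 4.
This gives root_mass = irrigation - 3.
This gives biomass = 2*irrigation - 20.
Solve 2*irrigation - 20 = -30: irrigation = (-30 + 20) / 2 = -5.

irrigation = -5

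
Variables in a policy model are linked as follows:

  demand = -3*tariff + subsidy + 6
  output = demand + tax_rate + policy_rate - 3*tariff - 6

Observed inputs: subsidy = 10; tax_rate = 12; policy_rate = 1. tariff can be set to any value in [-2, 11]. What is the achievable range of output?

Substituting into the demand equation gives demand = -3*tariff + 16.
output becomes -6*tariff + 23.
Linear in tariff, so extremes are at the endpoints: tariff = -2 gives output = 35; tariff = 11 gives output = -43.

-43 to 35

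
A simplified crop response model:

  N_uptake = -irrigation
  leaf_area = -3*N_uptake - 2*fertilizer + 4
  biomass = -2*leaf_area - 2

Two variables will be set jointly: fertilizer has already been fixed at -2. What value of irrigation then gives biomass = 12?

With fertilizer held at -2:
Substituting into the leaf_area equation gives leaf_area = 3*irrigation + 8.
biomass becomes -6*irrigation - 18.
Solve -6*irrigation - 18 = 12: irrigation = (12 + 18) / -6 = -5.

irrigation = -5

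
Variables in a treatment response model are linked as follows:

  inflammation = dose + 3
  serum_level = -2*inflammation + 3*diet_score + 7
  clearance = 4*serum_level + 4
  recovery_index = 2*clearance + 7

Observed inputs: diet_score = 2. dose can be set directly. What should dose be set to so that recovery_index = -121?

dose = 12

Substituting into the serum_level equation gives serum_level = -2*dose + 7.
Substituting into the clearance equation gives clearance = -8*dose + 32.
Substituting into the recovery_index equation gives recovery_index = -16*dose + 71.
Solve -16*dose + 71 = -121: dose = (-121 - 71) / -16 = 12.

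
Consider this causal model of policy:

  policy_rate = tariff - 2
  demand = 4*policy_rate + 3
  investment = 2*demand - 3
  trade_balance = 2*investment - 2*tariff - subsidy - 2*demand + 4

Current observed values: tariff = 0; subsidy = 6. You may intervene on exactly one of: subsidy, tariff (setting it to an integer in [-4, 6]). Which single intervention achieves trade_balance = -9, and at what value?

Intervening on subsidy: with other inputs at their observed values, trade_balance = -subsidy - 12. Solving for -9 gives subsidy = -3, within [-4, 6].
Intervening on tariff: trade_balance = 6*tariff - 18. Reaching -9 requires tariff = 3/2, not an integer.

set subsidy = -3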